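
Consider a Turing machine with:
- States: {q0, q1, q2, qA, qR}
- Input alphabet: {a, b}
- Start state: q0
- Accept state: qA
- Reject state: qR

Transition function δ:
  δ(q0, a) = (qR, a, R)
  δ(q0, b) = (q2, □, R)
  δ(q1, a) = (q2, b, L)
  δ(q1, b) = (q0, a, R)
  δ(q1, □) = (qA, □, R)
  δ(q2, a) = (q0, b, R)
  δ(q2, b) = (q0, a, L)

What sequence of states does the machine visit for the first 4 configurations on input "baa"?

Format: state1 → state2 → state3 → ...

Execution trace:
Initial: [q0]baa
Step 1: δ(q0, b) = (q2, □, R) → □[q2]aa
Step 2: δ(q2, a) = (q0, b, R) → □b[q0]a
Step 3: δ(q0, a) = (qR, a, R) → □ba[qR]□

The machine reaches the reject state qR and halts.

State sequence: q0 → q2 → q0 → qR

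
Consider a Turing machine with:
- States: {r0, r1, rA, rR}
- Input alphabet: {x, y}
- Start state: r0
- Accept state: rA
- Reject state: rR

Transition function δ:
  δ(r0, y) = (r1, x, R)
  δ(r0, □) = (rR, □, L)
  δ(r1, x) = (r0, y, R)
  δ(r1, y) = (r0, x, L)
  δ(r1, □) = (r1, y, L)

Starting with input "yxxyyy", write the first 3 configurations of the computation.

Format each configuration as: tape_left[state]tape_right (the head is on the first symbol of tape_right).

Transitions applied:
Step 1: δ(r0, y) = (r1, x, R)
Step 2: δ(r1, x) = (r0, y, R)

The first 3 configurations are:
[r0]yxxyyy ⊢ x[r1]xxyyy ⊢ xy[r0]xyyy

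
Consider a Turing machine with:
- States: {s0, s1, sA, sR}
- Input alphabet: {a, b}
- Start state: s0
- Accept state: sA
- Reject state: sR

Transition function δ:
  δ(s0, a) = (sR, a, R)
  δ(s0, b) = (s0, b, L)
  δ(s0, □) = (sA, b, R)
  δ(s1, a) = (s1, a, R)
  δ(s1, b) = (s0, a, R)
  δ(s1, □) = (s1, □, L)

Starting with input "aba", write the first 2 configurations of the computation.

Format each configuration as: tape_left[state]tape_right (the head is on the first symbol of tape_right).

Transitions applied:
Step 1: δ(s0, a) = (sR, a, R)

The first 2 configurations are:
[s0]aba ⊢ a[sR]ba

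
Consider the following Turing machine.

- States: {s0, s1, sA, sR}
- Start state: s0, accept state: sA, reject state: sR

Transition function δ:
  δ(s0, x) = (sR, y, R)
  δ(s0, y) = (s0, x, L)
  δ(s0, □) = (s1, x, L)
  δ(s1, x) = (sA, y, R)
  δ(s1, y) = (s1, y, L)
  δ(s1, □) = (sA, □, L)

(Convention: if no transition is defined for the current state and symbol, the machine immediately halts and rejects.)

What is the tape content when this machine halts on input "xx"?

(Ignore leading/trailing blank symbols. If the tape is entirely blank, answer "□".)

Execution trace:
Initial: [s0]xx
Step 1: δ(s0, x) = (sR, y, R) → y[sR]x

The machine reaches the reject state sR and halts.

Final tape (ignoring leading/trailing blanks): yx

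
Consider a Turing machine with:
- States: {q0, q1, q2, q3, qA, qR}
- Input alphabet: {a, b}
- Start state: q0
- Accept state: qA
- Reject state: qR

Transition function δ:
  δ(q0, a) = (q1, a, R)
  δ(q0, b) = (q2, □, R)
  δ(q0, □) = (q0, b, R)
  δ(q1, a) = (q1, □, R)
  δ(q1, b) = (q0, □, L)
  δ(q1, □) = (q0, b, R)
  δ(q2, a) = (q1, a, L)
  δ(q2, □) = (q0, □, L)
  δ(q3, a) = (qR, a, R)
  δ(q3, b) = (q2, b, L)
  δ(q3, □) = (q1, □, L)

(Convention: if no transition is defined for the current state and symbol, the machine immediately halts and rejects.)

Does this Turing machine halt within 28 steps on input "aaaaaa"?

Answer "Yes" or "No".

Execution trace:
Initial: [q0]aaaaaa
Step 1: δ(q0, a) = (q1, a, R) → a[q1]aaaaa
Step 2: δ(q1, a) = (q1, □, R) → a□[q1]aaaa
Step 3: δ(q1, a) = (q1, □, R) → a□□[q1]aaa
Step 4: δ(q1, a) = (q1, □, R) → a□□□[q1]aa
Step 5: δ(q1, a) = (q1, □, R) → a□□□□[q1]a
Step 6: δ(q1, a) = (q1, □, R) → a□□□□□[q1]□
Step 7: δ(q1, □) = (q0, b, R) → a□□□□□b[q0]□
Step 8: δ(q0, □) = (q0, b, R) → a□□□□□bb[q0]□
Step 9: δ(q0, □) = (q0, b, R) → a□□□□□bbb[q0]□
Step 10: δ(q0, □) = (q0, b, R) → a□□□□□bbbb[q0]□
Step 11: δ(q0, □) = (q0, b, R) → a□□□□□bbbbb[q0]□
Step 12: δ(q0, □) = (q0, b, R) → a□□□□□bbbbbb[q0]□
Step 13: δ(q0, □) = (q0, b, R) → a□□□□□bbbbbbb[q0]□
Step 14: δ(q0, □) = (q0, b, R) → a□□□□□bbbbbbbb[q0]□
Step 15: δ(q0, □) = (q0, b, R) → a□□□□□bbbbbbbbb[q0]□
Step 16: δ(q0, □) = (q0, b, R) → a□□□□□bbbbbbbbbb[q0]□
Step 17: δ(q0, □) = (q0, b, R) → a□□□□□bbbbbbbbbbb[q0]□
Step 18: δ(q0, □) = (q0, b, R) → a□□□□□bbbbbbbbbbbb[q0]□
Step 19: δ(q0, □) = (q0, b, R) → a□□□□□bbbbbbbbbbbbb[q0]□
Step 20: δ(q0, □) = (q0, b, R) → a□□□□□bbbbbbbbbbbbbb[q0]□
Step 21: δ(q0, □) = (q0, b, R) → a□□□□□bbbbbbbbbbbbbbb[q0]□
Step 22: δ(q0, □) = (q0, b, R) → a□□□□□bbbbbbbbbbbbbbbb[q0]□
Step 23: δ(q0, □) = (q0, b, R) → a□□□□□bbbbbbbbbbbbbbbbb[q0]□
Step 24: δ(q0, □) = (q0, b, R) → a□□□□□bbbbbbbbbbbbbbbbbb[q0]□
Step 25: δ(q0, □) = (q0, b, R) → a□□□□□bbbbbbbbbbbbbbbbbbb[q0]□
Step 26: δ(q0, □) = (q0, b, R) → a□□□□□bbbbbbbbbbbbbbbbbbbb[q0]□
Step 27: δ(q0, □) = (q0, b, R) → a□□□□□bbbbbbbbbbbbbbbbbbbbb[q0]□
Step 28: δ(q0, □) = (q0, b, R) → a□□□□□bbbbbbbbbbbbbbbbbbbbbb[q0]□

The machine has not reached a halting state after 28 steps.
The machine did not halt within the 28-step bound.

Answer: No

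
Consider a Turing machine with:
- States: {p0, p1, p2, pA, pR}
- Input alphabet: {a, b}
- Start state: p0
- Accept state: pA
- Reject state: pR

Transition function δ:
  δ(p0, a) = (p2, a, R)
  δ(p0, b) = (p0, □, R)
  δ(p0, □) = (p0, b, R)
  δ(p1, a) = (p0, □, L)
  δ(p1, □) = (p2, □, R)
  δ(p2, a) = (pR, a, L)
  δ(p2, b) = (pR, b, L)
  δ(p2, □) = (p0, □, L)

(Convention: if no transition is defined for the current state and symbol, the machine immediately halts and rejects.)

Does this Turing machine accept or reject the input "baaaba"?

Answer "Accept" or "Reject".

Execution trace:
Initial: [p0]baaaba
Step 1: δ(p0, b) = (p0, □, R) → □[p0]aaaba
Step 2: δ(p0, a) = (p2, a, R) → □a[p2]aaba
Step 3: δ(p2, a) = (pR, a, L) → □[pR]aaaba

The machine reaches the reject state pR and halts.

Answer: Reject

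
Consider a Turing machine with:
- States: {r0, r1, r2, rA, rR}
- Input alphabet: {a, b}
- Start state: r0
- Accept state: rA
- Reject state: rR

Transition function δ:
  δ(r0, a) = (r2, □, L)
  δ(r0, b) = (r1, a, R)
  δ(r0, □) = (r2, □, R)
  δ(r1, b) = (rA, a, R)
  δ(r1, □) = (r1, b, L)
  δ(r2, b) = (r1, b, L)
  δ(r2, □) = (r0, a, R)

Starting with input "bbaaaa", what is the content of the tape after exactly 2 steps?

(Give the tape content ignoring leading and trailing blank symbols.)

Execution trace:
Initial: [r0]bbaaaa
Step 1: δ(r0, b) = (r1, a, R) → a[r1]baaaa
Step 2: δ(r1, b) = (rA, a, R) → aa[rA]aaaa

The machine reaches the accept state rA and halts.

After 2 steps, the tape (ignoring leading/trailing blanks) is: aaaaaa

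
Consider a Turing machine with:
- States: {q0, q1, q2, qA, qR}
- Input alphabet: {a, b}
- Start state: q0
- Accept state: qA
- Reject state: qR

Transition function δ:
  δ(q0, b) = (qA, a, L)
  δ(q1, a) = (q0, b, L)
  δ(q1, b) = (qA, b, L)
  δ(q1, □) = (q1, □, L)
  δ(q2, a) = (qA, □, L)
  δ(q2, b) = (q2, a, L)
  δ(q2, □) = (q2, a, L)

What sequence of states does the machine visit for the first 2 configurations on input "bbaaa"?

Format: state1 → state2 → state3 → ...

Execution trace:
Initial: [q0]bbaaa
Step 1: δ(q0, b) = (qA, a, L) → [qA]□abaaa

The machine reaches the accept state qA and halts.

State sequence: q0 → qA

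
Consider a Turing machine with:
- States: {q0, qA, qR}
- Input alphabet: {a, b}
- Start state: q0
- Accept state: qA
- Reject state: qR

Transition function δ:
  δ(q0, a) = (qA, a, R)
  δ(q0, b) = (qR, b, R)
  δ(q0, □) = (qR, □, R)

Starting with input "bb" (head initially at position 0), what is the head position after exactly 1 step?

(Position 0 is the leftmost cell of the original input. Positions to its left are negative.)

Execution trace (head position shown):
Step 0: [q0]bb  (head at position 0)
Step 1: move right → b[qR]b  (head at position 1)

After 1 step, the head is at position 1.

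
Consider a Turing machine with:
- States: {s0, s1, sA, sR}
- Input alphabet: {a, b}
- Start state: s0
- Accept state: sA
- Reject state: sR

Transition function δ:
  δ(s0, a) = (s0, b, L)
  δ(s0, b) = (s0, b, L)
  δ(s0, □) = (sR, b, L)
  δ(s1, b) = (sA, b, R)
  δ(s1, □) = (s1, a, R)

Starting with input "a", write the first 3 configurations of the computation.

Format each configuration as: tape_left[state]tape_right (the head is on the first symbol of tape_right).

Transitions applied:
Step 1: δ(s0, a) = (s0, b, L)
Step 2: δ(s0, □) = (sR, b, L)

The first 3 configurations are:
[s0]a ⊢ [s0]□b ⊢ [sR]□bb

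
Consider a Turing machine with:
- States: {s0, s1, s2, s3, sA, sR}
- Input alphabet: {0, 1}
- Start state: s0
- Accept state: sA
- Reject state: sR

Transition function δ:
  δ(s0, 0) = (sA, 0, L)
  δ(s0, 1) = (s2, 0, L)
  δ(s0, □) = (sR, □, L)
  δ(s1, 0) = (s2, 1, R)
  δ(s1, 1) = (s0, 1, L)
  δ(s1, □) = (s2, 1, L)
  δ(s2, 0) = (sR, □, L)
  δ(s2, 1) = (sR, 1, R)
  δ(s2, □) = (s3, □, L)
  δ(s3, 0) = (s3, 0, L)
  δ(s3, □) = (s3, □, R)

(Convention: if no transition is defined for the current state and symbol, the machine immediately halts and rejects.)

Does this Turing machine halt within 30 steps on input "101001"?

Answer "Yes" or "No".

Execution trace:
Initial: [s0]101001
Step 1: δ(s0, 1) = (s2, 0, L) → [s2]□001001
Step 2: δ(s2, □) = (s3, □, L) → [s3]□□001001
Step 3: δ(s3, □) = (s3, □, R) → □[s3]□001001
Step 4: δ(s3, □) = (s3, □, R) → □□[s3]001001
Step 5: δ(s3, 0) = (s3, 0, L) → □[s3]□001001
Step 6: δ(s3, □) = (s3, □, R) → □□[s3]001001
Step 7: δ(s3, 0) = (s3, 0, L) → □[s3]□001001
Step 8: δ(s3, □) = (s3, □, R) → □□[s3]001001
Step 9: δ(s3, 0) = (s3, 0, L) → □[s3]□001001
Step 10: δ(s3, □) = (s3, □, R) → □□[s3]001001
Step 11: δ(s3, 0) = (s3, 0, L) → □[s3]□001001
Step 12: δ(s3, □) = (s3, □, R) → □□[s3]001001
Step 13: δ(s3, 0) = (s3, 0, L) → □[s3]□001001
Step 14: δ(s3, □) = (s3, □, R) → □□[s3]001001
Step 15: δ(s3, 0) = (s3, 0, L) → □[s3]□001001
Step 16: δ(s3, □) = (s3, □, R) → □□[s3]001001
Step 17: δ(s3, 0) = (s3, 0, L) → □[s3]□001001
Step 18: δ(s3, □) = (s3, □, R) → □□[s3]001001
Step 19: δ(s3, 0) = (s3, 0, L) → □[s3]□001001
Step 20: δ(s3, □) = (s3, □, R) → □□[s3]001001
Step 21: δ(s3, 0) = (s3, 0, L) → □[s3]□001001
Step 22: δ(s3, □) = (s3, □, R) → □□[s3]001001
Step 23: δ(s3, 0) = (s3, 0, L) → □[s3]□001001
Step 24: δ(s3, □) = (s3, □, R) → □□[s3]001001
Step 25: δ(s3, 0) = (s3, 0, L) → □[s3]□001001
Step 26: δ(s3, □) = (s3, □, R) → □□[s3]001001
Step 27: δ(s3, 0) = (s3, 0, L) → □[s3]□001001
Step 28: δ(s3, □) = (s3, □, R) → □□[s3]001001
Step 29: δ(s3, 0) = (s3, 0, L) → □[s3]□001001
Step 30: δ(s3, □) = (s3, □, R) → □□[s3]001001

The machine has not reached a halting state after 30 steps.
The machine did not halt within the 30-step bound.

Answer: No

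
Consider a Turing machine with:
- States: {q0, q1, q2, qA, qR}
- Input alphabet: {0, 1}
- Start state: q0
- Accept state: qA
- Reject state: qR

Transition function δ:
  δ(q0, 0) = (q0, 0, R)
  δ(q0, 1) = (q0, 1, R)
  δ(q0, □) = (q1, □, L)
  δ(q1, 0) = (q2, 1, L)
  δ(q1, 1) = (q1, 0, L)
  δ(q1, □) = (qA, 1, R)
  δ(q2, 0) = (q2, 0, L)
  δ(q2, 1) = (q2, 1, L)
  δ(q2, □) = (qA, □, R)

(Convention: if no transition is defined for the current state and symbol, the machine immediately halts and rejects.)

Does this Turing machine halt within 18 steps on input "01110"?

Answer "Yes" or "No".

Execution trace:
Initial: [q0]01110
Step 1: δ(q0, 0) = (q0, 0, R) → 0[q0]1110
Step 2: δ(q0, 1) = (q0, 1, R) → 01[q0]110
Step 3: δ(q0, 1) = (q0, 1, R) → 011[q0]10
Step 4: δ(q0, 1) = (q0, 1, R) → 0111[q0]0
Step 5: δ(q0, 0) = (q0, 0, R) → 01110[q0]□
Step 6: δ(q0, □) = (q1, □, L) → 0111[q1]0□
Step 7: δ(q1, 0) = (q2, 1, L) → 011[q2]11□
Step 8: δ(q2, 1) = (q2, 1, L) → 01[q2]111□
Step 9: δ(q2, 1) = (q2, 1, L) → 0[q2]1111□
Step 10: δ(q2, 1) = (q2, 1, L) → [q2]01111□
Step 11: δ(q2, 0) = (q2, 0, L) → [q2]□01111□
Step 12: δ(q2, □) = (qA, □, R) → □[qA]01111□

The machine reaches the accept state qA and halts.
The machine halted after 12 steps (within the 18-step bound).

Answer: Yes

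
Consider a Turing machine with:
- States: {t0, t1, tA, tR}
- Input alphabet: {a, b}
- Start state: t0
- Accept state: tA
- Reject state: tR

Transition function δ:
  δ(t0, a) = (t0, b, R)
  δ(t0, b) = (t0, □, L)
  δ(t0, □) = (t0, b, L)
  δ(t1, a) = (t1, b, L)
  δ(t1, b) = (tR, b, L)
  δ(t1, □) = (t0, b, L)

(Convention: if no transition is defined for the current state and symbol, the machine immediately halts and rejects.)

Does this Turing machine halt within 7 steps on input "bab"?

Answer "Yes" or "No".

Execution trace:
Initial: [t0]bab
Step 1: δ(t0, b) = (t0, □, L) → [t0]□□ab
Step 2: δ(t0, □) = (t0, b, L) → [t0]□b□ab
Step 3: δ(t0, □) = (t0, b, L) → [t0]□bb□ab
Step 4: δ(t0, □) = (t0, b, L) → [t0]□bbb□ab
Step 5: δ(t0, □) = (t0, b, L) → [t0]□bbbb□ab
Step 6: δ(t0, □) = (t0, b, L) → [t0]□bbbbb□ab
Step 7: δ(t0, □) = (t0, b, L) → [t0]□bbbbbb□ab

The machine has not reached a halting state after 7 steps.
The machine did not halt within the 7-step bound.

Answer: No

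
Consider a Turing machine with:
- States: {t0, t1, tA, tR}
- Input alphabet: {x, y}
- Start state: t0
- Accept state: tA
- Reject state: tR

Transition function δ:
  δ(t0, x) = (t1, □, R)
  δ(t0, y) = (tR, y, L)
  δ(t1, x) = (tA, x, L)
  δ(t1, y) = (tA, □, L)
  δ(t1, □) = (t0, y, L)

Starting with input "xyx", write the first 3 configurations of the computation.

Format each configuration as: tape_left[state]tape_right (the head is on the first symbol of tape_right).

Transitions applied:
Step 1: δ(t0, x) = (t1, □, R)
Step 2: δ(t1, y) = (tA, □, L)

The first 3 configurations are:
[t0]xyx ⊢ □[t1]yx ⊢ [tA]□□x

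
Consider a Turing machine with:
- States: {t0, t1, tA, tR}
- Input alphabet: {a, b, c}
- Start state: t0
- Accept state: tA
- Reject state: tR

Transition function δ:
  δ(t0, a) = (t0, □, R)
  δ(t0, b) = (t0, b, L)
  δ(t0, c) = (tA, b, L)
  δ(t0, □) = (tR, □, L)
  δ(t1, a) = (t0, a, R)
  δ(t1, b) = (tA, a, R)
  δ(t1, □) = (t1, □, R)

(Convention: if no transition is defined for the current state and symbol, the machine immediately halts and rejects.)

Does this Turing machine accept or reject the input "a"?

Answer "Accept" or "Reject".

Execution trace:
Initial: [t0]a
Step 1: δ(t0, a) = (t0, □, R) → □[t0]□
Step 2: δ(t0, □) = (tR, □, L) → [tR]□□

The machine reaches the reject state tR and halts.

Answer: Reject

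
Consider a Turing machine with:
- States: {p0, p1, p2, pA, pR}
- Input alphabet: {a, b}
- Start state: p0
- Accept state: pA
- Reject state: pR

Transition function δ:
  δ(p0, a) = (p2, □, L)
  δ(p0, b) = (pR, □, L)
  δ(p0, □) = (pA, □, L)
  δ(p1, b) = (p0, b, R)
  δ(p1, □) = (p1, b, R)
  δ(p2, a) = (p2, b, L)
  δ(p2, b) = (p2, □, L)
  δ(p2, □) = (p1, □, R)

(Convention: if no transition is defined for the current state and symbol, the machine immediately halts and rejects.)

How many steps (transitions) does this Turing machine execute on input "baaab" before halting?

Execution trace:
Initial: [p0]baaab
Step 1: δ(p0, b) = (pR, □, L) → [pR]□□aaab

The machine reaches the reject state pR and halts.

The machine executed 1 step before halting.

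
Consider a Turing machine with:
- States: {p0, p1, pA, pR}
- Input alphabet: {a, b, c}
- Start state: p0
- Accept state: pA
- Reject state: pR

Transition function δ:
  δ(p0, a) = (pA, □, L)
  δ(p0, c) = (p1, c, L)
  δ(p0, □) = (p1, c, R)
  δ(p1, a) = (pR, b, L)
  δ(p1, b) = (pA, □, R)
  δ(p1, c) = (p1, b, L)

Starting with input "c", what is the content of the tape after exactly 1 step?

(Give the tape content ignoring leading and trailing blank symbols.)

Execution trace:
Initial: [p0]c
Step 1: δ(p0, c) = (p1, c, L) → [p1]□c

No transition is defined for δ(p1, □). By convention the machine halts and rejects.

After 1 step, the tape (ignoring leading/trailing blanks) is: c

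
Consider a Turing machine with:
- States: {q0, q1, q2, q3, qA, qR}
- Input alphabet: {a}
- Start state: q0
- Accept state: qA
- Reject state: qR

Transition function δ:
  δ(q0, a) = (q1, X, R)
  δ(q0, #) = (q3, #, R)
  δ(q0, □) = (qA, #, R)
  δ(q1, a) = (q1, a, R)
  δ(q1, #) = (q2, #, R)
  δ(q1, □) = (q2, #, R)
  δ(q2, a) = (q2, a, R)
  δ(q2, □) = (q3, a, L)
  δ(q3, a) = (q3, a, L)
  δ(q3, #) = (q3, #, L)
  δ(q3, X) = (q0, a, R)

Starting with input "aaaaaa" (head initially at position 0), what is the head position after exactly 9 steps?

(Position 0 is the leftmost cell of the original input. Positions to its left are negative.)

Execution trace (head position shown):
Step 0: [q0]aaaaaa  (head at position 0)
Step 1: move right → X[q1]aaaaa  (head at position 1)
Step 2: move right → Xa[q1]aaaa  (head at position 2)
Step 3: move right → Xaa[q1]aaa  (head at position 3)
Step 4: move right → Xaaa[q1]aa  (head at position 4)
Step 5: move right → Xaaaa[q1]a  (head at position 5)
Step 6: move right → Xaaaaa[q1]□  (head at position 6)
Step 7: move right → Xaaaaa#[q2]□  (head at position 7)
Step 8: move left → Xaaaaa[q3]#a  (head at position 6)
Step 9: move left → Xaaaa[q3]a#a  (head at position 5)

After 9 steps, the head is at position 5.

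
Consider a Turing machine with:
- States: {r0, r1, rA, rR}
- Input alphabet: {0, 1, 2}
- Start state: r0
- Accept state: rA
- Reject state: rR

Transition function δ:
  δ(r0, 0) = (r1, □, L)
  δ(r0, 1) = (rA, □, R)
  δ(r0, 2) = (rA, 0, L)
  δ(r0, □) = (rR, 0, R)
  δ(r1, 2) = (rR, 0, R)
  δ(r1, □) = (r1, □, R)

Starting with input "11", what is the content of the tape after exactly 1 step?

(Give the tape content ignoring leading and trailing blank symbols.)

Execution trace:
Initial: [r0]11
Step 1: δ(r0, 1) = (rA, □, R) → □[rA]1

The machine reaches the accept state rA and halts.

After 1 step, the tape (ignoring leading/trailing blanks) is: 1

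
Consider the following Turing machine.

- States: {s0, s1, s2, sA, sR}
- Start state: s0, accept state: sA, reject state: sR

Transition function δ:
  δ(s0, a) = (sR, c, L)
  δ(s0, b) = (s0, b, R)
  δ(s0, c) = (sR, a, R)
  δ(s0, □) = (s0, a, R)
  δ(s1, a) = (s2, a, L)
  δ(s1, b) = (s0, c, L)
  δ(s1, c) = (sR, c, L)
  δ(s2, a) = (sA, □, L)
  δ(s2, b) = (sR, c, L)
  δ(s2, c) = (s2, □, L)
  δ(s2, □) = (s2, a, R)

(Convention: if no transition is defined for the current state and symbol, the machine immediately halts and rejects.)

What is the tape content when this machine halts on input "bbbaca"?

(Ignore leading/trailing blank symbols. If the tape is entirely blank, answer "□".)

Execution trace:
Initial: [s0]bbbaca
Step 1: δ(s0, b) = (s0, b, R) → b[s0]bbaca
Step 2: δ(s0, b) = (s0, b, R) → bb[s0]baca
Step 3: δ(s0, b) = (s0, b, R) → bbb[s0]aca
Step 4: δ(s0, a) = (sR, c, L) → bb[sR]bcca

The machine reaches the reject state sR and halts.

Final tape (ignoring leading/trailing blanks): bbbcca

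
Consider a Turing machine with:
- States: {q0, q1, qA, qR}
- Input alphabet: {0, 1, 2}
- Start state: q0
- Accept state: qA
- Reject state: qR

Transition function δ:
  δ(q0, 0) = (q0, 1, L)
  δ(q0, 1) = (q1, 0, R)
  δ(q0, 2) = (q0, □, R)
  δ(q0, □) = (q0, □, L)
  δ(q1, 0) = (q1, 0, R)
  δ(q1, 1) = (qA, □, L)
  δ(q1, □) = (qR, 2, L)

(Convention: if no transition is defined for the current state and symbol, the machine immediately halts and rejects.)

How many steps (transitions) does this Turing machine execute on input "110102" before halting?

Execution trace:
Initial: [q0]110102
Step 1: δ(q0, 1) = (q1, 0, R) → 0[q1]10102
Step 2: δ(q1, 1) = (qA, □, L) → [qA]0□0102

The machine reaches the accept state qA and halts.

The machine executed 2 steps before halting.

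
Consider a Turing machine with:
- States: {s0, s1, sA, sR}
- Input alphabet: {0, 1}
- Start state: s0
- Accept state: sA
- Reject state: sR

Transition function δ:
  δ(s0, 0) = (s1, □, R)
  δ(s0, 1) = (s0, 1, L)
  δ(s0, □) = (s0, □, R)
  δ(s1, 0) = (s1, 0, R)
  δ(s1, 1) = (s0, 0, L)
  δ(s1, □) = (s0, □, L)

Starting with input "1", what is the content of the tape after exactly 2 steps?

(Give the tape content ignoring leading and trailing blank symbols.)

Execution trace:
Initial: [s0]1
Step 1: δ(s0, 1) = (s0, 1, L) → [s0]□1
Step 2: δ(s0, □) = (s0, □, R) → □[s0]1

After 2 steps, the tape (ignoring leading/trailing blanks) is: 1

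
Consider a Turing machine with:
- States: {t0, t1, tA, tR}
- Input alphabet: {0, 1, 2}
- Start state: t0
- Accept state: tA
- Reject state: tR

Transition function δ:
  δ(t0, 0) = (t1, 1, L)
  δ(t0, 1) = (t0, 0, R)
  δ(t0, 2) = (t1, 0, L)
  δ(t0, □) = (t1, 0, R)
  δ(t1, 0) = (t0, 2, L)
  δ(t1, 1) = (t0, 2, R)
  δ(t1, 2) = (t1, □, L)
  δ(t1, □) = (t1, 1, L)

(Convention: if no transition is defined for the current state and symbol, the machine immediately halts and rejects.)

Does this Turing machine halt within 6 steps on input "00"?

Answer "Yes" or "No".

Execution trace:
Initial: [t0]00
Step 1: δ(t0, 0) = (t1, 1, L) → [t1]□10
Step 2: δ(t1, □) = (t1, 1, L) → [t1]□110
Step 3: δ(t1, □) = (t1, 1, L) → [t1]□1110
Step 4: δ(t1, □) = (t1, 1, L) → [t1]□11110
Step 5: δ(t1, □) = (t1, 1, L) → [t1]□111110
Step 6: δ(t1, □) = (t1, 1, L) → [t1]□1111110

The machine has not reached a halting state after 6 steps.
The machine did not halt within the 6-step bound.

Answer: No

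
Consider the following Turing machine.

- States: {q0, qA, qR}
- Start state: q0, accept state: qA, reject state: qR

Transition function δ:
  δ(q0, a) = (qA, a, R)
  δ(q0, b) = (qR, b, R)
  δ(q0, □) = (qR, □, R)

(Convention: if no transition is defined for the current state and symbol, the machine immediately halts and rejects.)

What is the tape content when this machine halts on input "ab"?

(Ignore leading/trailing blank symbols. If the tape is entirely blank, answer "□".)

Execution trace:
Initial: [q0]ab
Step 1: δ(q0, a) = (qA, a, R) → a[qA]b

The machine reaches the accept state qA and halts.

Final tape (ignoring leading/trailing blanks): ab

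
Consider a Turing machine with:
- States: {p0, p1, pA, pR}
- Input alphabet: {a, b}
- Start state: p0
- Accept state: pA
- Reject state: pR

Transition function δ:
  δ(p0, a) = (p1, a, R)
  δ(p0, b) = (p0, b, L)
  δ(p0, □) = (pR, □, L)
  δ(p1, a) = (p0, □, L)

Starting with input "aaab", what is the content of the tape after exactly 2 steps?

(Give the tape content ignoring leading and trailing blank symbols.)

Execution trace:
Initial: [p0]aaab
Step 1: δ(p0, a) = (p1, a, R) → a[p1]aab
Step 2: δ(p1, a) = (p0, □, L) → [p0]a□ab

After 2 steps, the tape (ignoring leading/trailing blanks) is: a□ab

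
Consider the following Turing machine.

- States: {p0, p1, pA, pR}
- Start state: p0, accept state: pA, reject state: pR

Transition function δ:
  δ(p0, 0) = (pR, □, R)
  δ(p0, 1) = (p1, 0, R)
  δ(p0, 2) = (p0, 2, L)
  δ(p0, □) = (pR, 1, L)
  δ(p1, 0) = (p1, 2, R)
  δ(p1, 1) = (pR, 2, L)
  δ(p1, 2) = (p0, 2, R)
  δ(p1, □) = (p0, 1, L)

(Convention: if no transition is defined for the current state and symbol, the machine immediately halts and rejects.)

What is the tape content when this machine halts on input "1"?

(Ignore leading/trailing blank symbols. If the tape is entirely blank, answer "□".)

Execution trace:
Initial: [p0]1
Step 1: δ(p0, 1) = (p1, 0, R) → 0[p1]□
Step 2: δ(p1, □) = (p0, 1, L) → [p0]01
Step 3: δ(p0, 0) = (pR, □, R) → □[pR]1

The machine reaches the reject state pR and halts.

Final tape (ignoring leading/trailing blanks): 1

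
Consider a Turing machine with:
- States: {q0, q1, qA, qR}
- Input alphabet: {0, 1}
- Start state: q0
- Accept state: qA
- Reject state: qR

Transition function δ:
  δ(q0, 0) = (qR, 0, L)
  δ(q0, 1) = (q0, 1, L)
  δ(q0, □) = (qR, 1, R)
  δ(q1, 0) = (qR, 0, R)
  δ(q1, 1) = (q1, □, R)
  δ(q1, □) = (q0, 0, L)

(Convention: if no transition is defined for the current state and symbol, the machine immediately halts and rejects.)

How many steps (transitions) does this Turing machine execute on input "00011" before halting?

Execution trace:
Initial: [q0]00011
Step 1: δ(q0, 0) = (qR, 0, L) → [qR]□00011

The machine reaches the reject state qR and halts.

The machine executed 1 step before halting.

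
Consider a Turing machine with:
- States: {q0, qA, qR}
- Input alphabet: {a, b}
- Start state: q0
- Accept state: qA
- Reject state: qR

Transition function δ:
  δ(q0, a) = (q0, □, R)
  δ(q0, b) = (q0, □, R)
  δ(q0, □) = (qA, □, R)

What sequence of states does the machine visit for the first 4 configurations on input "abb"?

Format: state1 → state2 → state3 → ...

Execution trace:
Initial: [q0]abb
Step 1: δ(q0, a) = (q0, □, R) → □[q0]bb
Step 2: δ(q0, b) = (q0, □, R) → □□[q0]b
Step 3: δ(q0, b) = (q0, □, R) → □□□[q0]□

State sequence: q0 → q0 → q0 → q0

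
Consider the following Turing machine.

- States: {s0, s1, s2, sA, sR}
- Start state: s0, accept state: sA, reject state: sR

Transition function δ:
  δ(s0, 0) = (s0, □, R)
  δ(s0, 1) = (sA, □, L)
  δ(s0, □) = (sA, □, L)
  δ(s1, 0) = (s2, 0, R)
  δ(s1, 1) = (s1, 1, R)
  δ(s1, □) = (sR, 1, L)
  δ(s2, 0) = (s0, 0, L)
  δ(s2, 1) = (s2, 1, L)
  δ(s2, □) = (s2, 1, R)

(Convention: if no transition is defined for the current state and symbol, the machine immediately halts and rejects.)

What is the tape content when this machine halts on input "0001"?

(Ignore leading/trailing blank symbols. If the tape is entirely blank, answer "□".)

Execution trace:
Initial: [s0]0001
Step 1: δ(s0, 0) = (s0, □, R) → □[s0]001
Step 2: δ(s0, 0) = (s0, □, R) → □□[s0]01
Step 3: δ(s0, 0) = (s0, □, R) → □□□[s0]1
Step 4: δ(s0, 1) = (sA, □, L) → □□[sA]□□

The machine reaches the accept state sA and halts.

Final tape (ignoring leading/trailing blanks): □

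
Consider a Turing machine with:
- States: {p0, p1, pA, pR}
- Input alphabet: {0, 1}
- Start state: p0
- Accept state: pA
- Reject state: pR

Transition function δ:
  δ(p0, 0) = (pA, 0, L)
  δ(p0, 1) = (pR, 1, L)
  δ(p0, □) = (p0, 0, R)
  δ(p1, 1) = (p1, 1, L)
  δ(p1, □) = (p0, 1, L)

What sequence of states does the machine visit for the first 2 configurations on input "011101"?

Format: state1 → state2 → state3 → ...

Execution trace:
Initial: [p0]011101
Step 1: δ(p0, 0) = (pA, 0, L) → [pA]□011101

The machine reaches the accept state pA and halts.

State sequence: p0 → pA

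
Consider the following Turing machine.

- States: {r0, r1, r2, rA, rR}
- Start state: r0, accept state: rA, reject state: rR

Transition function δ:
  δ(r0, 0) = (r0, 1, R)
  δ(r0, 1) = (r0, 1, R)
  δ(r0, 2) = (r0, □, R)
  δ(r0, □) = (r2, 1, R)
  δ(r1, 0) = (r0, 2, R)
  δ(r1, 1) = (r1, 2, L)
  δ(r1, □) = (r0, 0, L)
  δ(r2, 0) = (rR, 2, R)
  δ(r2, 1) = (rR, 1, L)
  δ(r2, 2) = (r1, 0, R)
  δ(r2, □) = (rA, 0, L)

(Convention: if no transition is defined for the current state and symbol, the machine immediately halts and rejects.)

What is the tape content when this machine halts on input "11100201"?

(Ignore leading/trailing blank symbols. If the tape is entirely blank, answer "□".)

Execution trace:
Initial: [r0]11100201
Step 1: δ(r0, 1) = (r0, 1, R) → 1[r0]1100201
Step 2: δ(r0, 1) = (r0, 1, R) → 11[r0]100201
Step 3: δ(r0, 1) = (r0, 1, R) → 111[r0]00201
Step 4: δ(r0, 0) = (r0, 1, R) → 1111[r0]0201
Step 5: δ(r0, 0) = (r0, 1, R) → 11111[r0]201
Step 6: δ(r0, 2) = (r0, □, R) → 11111□[r0]01
Step 7: δ(r0, 0) = (r0, 1, R) → 11111□1[r0]1
Step 8: δ(r0, 1) = (r0, 1, R) → 11111□11[r0]□
Step 9: δ(r0, □) = (r2, 1, R) → 11111□111[r2]□
Step 10: δ(r2, □) = (rA, 0, L) → 11111□11[rA]10

The machine reaches the accept state rA and halts.

Final tape (ignoring leading/trailing blanks): 11111□1110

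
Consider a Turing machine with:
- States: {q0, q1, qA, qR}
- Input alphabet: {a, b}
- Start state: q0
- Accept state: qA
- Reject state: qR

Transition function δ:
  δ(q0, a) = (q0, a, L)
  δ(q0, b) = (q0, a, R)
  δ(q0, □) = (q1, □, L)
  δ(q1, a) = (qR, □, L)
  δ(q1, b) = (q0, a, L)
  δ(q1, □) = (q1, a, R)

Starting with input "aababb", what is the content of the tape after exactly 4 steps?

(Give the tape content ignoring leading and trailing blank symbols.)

Execution trace:
Initial: [q0]aababb
Step 1: δ(q0, a) = (q0, a, L) → [q0]□aababb
Step 2: δ(q0, □) = (q1, □, L) → [q1]□□aababb
Step 3: δ(q1, □) = (q1, a, R) → a[q1]□aababb
Step 4: δ(q1, □) = (q1, a, R) → aa[q1]aababb

After 4 steps, the tape (ignoring leading/trailing blanks) is: aaaababb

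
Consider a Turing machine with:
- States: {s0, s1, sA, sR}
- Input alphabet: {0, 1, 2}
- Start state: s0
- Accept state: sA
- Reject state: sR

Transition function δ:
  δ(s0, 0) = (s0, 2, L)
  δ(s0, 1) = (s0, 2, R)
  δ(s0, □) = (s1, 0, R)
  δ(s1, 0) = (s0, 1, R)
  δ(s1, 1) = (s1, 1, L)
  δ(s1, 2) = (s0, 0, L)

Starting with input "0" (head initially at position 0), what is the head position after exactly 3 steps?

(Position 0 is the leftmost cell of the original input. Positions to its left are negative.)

Execution trace (head position shown):
Step 0: [s0]0  (head at position 0)
Step 1: move left → [s0]□2  (head at position -1)
Step 2: move right → 0[s1]2  (head at position 0)
Step 3: move left → [s0]00  (head at position -1)

After 3 steps, the head is at position -1.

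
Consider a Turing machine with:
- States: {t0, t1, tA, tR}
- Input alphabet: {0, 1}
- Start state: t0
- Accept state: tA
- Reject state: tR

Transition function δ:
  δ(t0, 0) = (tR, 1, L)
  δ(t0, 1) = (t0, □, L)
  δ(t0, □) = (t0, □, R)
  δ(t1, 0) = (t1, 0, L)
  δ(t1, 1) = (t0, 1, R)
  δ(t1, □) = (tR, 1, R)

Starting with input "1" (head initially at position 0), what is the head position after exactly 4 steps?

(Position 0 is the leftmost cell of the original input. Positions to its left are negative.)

Execution trace (head position shown):
Step 0: [t0]1  (head at position 0)
Step 1: move left → [t0]□□  (head at position -1)
Step 2: move right → □[t0]□  (head at position 0)
Step 3: move right → □□[t0]□  (head at position 1)
Step 4: move right → □□□[t0]□  (head at position 2)

After 4 steps, the head is at position 2.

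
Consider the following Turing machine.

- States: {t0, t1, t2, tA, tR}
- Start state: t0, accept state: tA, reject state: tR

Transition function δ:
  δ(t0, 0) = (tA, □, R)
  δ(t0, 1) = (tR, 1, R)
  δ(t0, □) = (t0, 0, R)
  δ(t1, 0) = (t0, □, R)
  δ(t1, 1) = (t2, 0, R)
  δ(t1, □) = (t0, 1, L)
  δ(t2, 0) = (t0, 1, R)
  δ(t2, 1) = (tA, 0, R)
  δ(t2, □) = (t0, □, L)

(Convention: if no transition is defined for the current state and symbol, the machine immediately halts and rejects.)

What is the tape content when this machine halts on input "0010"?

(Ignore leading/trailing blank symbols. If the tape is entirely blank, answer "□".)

Execution trace:
Initial: [t0]0010
Step 1: δ(t0, 0) = (tA, □, R) → □[tA]010

The machine reaches the accept state tA and halts.

Final tape (ignoring leading/trailing blanks): 010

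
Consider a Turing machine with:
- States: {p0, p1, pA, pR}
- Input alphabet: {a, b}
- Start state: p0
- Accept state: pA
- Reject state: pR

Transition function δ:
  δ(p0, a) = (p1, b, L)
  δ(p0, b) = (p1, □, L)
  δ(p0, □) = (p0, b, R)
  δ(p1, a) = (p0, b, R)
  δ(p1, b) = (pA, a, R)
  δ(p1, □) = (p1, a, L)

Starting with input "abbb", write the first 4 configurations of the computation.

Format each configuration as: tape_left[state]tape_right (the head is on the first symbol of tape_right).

Transitions applied:
Step 1: δ(p0, a) = (p1, b, L)
Step 2: δ(p1, □) = (p1, a, L)
Step 3: δ(p1, □) = (p1, a, L)

The first 4 configurations are:
[p0]abbb ⊢ [p1]□bbbb ⊢ [p1]□abbbb ⊢ [p1]□aabbbb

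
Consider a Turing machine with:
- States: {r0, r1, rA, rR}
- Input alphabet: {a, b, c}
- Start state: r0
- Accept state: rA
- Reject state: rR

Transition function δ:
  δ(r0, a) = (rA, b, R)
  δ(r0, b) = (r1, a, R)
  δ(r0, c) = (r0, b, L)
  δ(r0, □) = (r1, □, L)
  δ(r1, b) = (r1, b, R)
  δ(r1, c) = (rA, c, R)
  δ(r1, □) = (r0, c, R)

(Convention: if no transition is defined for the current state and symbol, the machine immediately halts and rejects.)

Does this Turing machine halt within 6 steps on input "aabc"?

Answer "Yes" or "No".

Execution trace:
Initial: [r0]aabc
Step 1: δ(r0, a) = (rA, b, R) → b[rA]abc

The machine reaches the accept state rA and halts.
The machine halted after 1 step (within the 6-step bound).

Answer: Yes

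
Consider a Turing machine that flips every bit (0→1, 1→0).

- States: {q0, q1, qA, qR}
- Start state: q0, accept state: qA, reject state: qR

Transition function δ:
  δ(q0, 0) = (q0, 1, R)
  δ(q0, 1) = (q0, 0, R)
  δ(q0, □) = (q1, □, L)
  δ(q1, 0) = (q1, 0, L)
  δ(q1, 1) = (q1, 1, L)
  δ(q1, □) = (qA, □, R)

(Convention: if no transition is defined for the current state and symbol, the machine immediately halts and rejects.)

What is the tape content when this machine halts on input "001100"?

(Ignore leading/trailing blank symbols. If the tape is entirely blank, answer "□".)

Execution trace:
Initial: [q0]001100
Step 1: δ(q0, 0) = (q0, 1, R) → 1[q0]01100
Step 2: δ(q0, 0) = (q0, 1, R) → 11[q0]1100
Step 3: δ(q0, 1) = (q0, 0, R) → 110[q0]100
Step 4: δ(q0, 1) = (q0, 0, R) → 1100[q0]00
Step 5: δ(q0, 0) = (q0, 1, R) → 11001[q0]0
Step 6: δ(q0, 0) = (q0, 1, R) → 110011[q0]□
Step 7: δ(q0, □) = (q1, □, L) → 11001[q1]1□
Step 8: δ(q1, 1) = (q1, 1, L) → 1100[q1]11□
Step 9: δ(q1, 1) = (q1, 1, L) → 110[q1]011□
Step 10: δ(q1, 0) = (q1, 0, L) → 11[q1]0011□
Step 11: δ(q1, 0) = (q1, 0, L) → 1[q1]10011□
Step 12: δ(q1, 1) = (q1, 1, L) → [q1]110011□
Step 13: δ(q1, 1) = (q1, 1, L) → [q1]□110011□
Step 14: δ(q1, □) = (qA, □, R) → □[qA]110011□

The machine reaches the accept state qA and halts.

Final tape (ignoring leading/trailing blanks): 110011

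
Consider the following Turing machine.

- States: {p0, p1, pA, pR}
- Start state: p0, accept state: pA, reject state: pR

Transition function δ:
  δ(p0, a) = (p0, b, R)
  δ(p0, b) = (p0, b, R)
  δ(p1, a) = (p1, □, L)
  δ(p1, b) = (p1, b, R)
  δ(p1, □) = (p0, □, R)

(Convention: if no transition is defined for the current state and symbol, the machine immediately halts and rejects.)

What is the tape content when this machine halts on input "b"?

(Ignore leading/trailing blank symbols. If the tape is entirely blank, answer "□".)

Execution trace:
Initial: [p0]b
Step 1: δ(p0, b) = (p0, b, R) → b[p0]□

No transition is defined for δ(p0, □). By convention the machine halts and rejects.

Final tape (ignoring leading/trailing blanks): b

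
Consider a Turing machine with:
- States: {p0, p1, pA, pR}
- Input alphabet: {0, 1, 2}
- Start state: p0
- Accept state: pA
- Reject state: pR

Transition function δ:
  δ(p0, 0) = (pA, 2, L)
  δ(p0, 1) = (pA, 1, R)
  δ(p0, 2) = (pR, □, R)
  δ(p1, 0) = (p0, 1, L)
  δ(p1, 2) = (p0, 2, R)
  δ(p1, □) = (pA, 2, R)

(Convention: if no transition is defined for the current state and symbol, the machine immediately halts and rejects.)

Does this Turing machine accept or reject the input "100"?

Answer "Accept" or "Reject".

Execution trace:
Initial: [p0]100
Step 1: δ(p0, 1) = (pA, 1, R) → 1[pA]00

The machine reaches the accept state pA and halts.

Answer: Accept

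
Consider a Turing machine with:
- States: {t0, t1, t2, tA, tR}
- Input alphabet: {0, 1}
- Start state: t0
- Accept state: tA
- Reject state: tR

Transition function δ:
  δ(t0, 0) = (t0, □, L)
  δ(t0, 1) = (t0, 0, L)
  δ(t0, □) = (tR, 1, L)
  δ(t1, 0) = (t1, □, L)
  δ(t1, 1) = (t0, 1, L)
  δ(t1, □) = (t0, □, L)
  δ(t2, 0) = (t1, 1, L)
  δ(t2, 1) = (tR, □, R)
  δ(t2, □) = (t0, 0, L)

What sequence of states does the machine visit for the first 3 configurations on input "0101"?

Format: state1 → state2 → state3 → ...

Execution trace:
Initial: [t0]0101
Step 1: δ(t0, 0) = (t0, □, L) → [t0]□□101
Step 2: δ(t0, □) = (tR, 1, L) → [tR]□1□101

The machine reaches the reject state tR and halts.

State sequence: t0 → t0 → tR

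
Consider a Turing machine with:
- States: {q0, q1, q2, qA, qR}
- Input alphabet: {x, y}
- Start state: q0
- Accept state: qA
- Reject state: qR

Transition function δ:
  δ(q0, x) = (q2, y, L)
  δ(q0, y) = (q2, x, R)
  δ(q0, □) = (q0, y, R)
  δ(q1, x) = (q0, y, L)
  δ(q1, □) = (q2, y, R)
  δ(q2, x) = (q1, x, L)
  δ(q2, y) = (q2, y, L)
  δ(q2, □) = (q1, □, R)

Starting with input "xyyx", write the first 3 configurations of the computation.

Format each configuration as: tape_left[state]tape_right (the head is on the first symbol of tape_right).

Transitions applied:
Step 1: δ(q0, x) = (q2, y, L)
Step 2: δ(q2, □) = (q1, □, R)

The first 3 configurations are:
[q0]xyyx ⊢ [q2]□yyyx ⊢ □[q1]yyyx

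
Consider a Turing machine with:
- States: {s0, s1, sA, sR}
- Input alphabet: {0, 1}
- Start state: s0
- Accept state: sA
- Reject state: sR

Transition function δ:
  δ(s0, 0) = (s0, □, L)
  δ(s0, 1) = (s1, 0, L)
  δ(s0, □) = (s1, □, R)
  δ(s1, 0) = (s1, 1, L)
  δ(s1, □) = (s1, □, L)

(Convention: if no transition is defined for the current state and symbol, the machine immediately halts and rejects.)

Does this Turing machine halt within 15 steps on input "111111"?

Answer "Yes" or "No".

Execution trace:
Initial: [s0]111111
Step 1: δ(s0, 1) = (s1, 0, L) → [s1]□011111
Step 2: δ(s1, □) = (s1, □, L) → [s1]□□011111
Step 3: δ(s1, □) = (s1, □, L) → [s1]□□□011111
Step 4: δ(s1, □) = (s1, □, L) → [s1]□□□□011111
Step 5: δ(s1, □) = (s1, □, L) → [s1]□□□□□011111
Step 6: δ(s1, □) = (s1, □, L) → [s1]□□□□□□011111
Step 7: δ(s1, □) = (s1, □, L) → [s1]□□□□□□□011111
Step 8: δ(s1, □) = (s1, □, L) → [s1]□□□□□□□□011111
Step 9: δ(s1, □) = (s1, □, L) → [s1]□□□□□□□□□011111
Step 10: δ(s1, □) = (s1, □, L) → [s1]□□□□□□□□□□011111
Step 11: δ(s1, □) = (s1, □, L) → [s1]□□□□□□□□□□□011111
Step 12: δ(s1, □) = (s1, □, L) → [s1]□□□□□□□□□□□□011111
Step 13: δ(s1, □) = (s1, □, L) → [s1]□□□□□□□□□□□□□011111
Step 14: δ(s1, □) = (s1, □, L) → [s1]□□□□□□□□□□□□□□011111
Step 15: δ(s1, □) = (s1, □, L) → [s1]□□□□□□□□□□□□□□□011111

The machine has not reached a halting state after 15 steps.
The machine did not halt within the 15-step bound.

Answer: No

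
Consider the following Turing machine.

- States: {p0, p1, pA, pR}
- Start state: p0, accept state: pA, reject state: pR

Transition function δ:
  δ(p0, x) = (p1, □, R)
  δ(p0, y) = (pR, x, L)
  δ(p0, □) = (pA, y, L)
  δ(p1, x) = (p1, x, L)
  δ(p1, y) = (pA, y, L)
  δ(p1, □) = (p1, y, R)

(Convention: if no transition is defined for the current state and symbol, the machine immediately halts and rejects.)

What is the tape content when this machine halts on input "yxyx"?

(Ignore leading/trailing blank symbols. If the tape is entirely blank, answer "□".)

Execution trace:
Initial: [p0]yxyx
Step 1: δ(p0, y) = (pR, x, L) → [pR]□xxyx

The machine reaches the reject state pR and halts.

Final tape (ignoring leading/trailing blanks): xxyx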